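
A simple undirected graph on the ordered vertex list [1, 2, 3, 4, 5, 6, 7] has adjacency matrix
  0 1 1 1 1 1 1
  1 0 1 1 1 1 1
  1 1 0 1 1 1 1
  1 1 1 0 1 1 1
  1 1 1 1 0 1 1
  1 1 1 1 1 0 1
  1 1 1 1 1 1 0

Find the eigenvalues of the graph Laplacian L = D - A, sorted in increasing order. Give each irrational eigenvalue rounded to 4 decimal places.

Each diagonal entry of L is the vertex degree and each off-diagonal entry is -1 where an edge is present, 0 otherwise; in the order [1, 2, 3, 4, 5, 6, 7] the diagonal is [6, 6, 6, 6, 6, 6, 6]. Since every row of L sums to 0, the all-ones vector is in the kernel and 0 is an eigenvalue. The largest eigenvalue, 7, is at most the vertex count 7. There is one zero in the spectrum, matching the 1 component.

[0, 7, 7, 7, 7, 7, 7]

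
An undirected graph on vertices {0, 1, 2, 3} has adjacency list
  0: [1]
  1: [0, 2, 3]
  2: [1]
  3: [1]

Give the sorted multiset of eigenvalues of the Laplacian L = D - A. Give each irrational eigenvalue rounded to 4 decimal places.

[0, 1, 1, 4]

Each diagonal entry of L is the vertex degree and each off-diagonal entry is -1 where an edge is present, 0 otherwise; in the order [0, 1, 2, 3] the diagonal is [1, 3, 1, 1]. Since every row of L sums to 0, the all-ones vector is in the kernel and 0 is an eigenvalue. The single zero eigenvalue shows the graph is connected. The largest eigenvalue, 4, is at most the vertex count 4.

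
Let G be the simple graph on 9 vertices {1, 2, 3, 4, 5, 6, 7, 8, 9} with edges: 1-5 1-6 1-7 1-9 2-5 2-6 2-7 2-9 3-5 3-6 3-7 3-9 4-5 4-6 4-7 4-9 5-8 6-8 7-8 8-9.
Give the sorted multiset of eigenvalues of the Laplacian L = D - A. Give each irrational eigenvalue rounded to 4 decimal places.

[0, 4, 4, 4, 4, 5, 5, 5, 9]

Each diagonal entry of L is the vertex degree and each off-diagonal entry is -1 where an edge is present, 0 otherwise; in the order [1, 2, 3, 4, 5, 6, 7, 8, 9] the diagonal is [4, 4, 4, 4, 5, 5, 5, 4, 5]. Diagonalising L (or applying a numerical eigensolver to the 9x9 matrix) gives the spectrum above. The single zero eigenvalue shows the graph is connected.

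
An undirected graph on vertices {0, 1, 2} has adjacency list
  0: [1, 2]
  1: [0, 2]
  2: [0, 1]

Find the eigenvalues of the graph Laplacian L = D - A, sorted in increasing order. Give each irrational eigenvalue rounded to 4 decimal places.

With the vertex order [0, 1, 2], the degrees are [2, 2, 2], giving D = diag(2, 2, 2) and L = D - A. Since every row of L sums to 0, the all-ones vector is in the kernel and 0 is an eigenvalue. The eigenvalues sum to 6, which equals trace(L) = 2|E|.

[0, 3, 3]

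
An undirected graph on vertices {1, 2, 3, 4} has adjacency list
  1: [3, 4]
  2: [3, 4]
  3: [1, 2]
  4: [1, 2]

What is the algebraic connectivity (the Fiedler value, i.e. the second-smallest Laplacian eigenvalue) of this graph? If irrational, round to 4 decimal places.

Reading degrees in the order [1, 2, 3, 4] gives [2, 2, 2, 2]; set D = diag(2, 2, 2, 2) and form L = D - A. Computing the eigenvalues of L and sorting gives [0, 2, 2, 4]. The Fiedler value lambda_2 = 2 is strictly positive, so the graph is connected. The largest eigenvalue, 4, is at most the vertex count 4.

2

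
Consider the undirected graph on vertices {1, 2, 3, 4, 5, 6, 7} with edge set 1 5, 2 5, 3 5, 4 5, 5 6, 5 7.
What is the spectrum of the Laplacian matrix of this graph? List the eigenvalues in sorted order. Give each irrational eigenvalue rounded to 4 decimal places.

Each diagonal entry of L is the vertex degree and each off-diagonal entry is -1 where an edge is present, 0 otherwise; in the order [1, 2, 3, 4, 5, 6, 7] the diagonal is [1, 1, 1, 1, 6, 1, 1]. L is symmetric positive semidefinite, so every eigenvalue is real and nonnegative. The single zero eigenvalue shows the graph is connected. The eigenvalues sum to 12, which equals trace(L) = 2|E|.

[0, 1, 1, 1, 1, 1, 7]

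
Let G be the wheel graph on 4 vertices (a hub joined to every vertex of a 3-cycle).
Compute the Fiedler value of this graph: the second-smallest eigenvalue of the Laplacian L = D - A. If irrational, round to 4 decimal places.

4

The graph has 4 vertices and degree multiset [3, 3, 3, 3]; D is the diagonal matrix of degrees and L = D - A. The sorted Laplacian eigenvalues are [0, 4, 4, 4]; the algebraic connectivity is the second entry, 4. By the matrix-tree theorem the graph has (1/4) * product of the nonzero eigenvalues = 16 spanning trees.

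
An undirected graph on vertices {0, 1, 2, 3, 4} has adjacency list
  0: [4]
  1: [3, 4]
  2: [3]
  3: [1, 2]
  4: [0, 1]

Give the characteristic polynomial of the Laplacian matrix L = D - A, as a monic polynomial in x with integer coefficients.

Each diagonal entry of L is the vertex degree and each off-diagonal entry is -1 where an edge is present, 0 otherwise; in the order [0, 1, 2, 3, 4] the diagonal is [1, 2, 1, 2, 2]. L has integer entries, so p(x) = det(xI - L) has integer coefficients. Expanding the determinant yields x^5 - 8x^4 + 21x^3 - 20x^2 + 5x. The coefficient of x^4 equals -trace(L) = -8, matching the sum of degrees. The eigenvalues sum to 8, which equals trace(L) = 2|E|.

x^5 - 8x^4 + 21x^3 - 20x^2 + 5x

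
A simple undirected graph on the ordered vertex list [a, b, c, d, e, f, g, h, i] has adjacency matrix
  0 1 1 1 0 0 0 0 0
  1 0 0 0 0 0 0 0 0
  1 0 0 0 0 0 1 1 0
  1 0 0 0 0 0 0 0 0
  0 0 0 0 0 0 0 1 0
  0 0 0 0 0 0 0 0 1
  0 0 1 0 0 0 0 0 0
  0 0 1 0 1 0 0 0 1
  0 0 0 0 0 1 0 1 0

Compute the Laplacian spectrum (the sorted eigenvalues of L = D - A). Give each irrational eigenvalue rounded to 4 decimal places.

[0, 0.2118, 0.5546, 0.7223, 1, 2.0782, 2.7338, 3.8525, 4.8468]

With the vertex order [a, b, c, d, e, f, g, h, i], the degrees are [3, 1, 3, 1, 1, 1, 1, 3, 2], giving D = diag(3, 1, 3, 1, 1, 1, 1, 3, 2) and L = D - A. Since every row of L sums to 0, the all-ones vector is in the kernel and 0 is an eigenvalue. The largest eigenvalue, 4.8468, is at most the vertex count 9.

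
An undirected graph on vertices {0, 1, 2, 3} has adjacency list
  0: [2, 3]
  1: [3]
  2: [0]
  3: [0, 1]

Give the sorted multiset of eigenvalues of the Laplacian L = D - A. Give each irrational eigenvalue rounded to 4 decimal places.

With the vertex order [0, 1, 2, 3], the degrees are [2, 1, 1, 2], giving D = diag(2, 1, 1, 2) and L = D - A. The multiplicity of 0 as a Laplacian eigenvalue equals the number of connected components. The single zero eigenvalue shows the graph is connected. By the matrix-tree theorem the graph has (1/4) * product of the nonzero eigenvalues = 1 spanning tree.

[0, 0.5858, 2, 3.4142]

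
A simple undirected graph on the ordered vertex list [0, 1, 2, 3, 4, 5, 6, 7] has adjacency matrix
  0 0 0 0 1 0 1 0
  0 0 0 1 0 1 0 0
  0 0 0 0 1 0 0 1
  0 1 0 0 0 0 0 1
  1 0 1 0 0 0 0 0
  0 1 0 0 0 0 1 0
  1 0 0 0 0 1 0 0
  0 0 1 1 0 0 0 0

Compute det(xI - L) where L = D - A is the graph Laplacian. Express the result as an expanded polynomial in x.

Reading degrees in the order [0, 1, 2, 3, 4, 5, 6, 7] gives [2, 2, 2, 2, 2, 2, 2, 2]; set D = diag(2, 2, 2, 2, 2, 2, 2, 2) and form L = D - A. Computing det(xI - L) by cofactor expansion (or equivalently via sum-over-permutations) gives x^8 - 16x^7 + 104x^6 - 352x^5 + 660x^4 - 672x^3 + 336x^2 - 64x. The coefficient of x^7 equals -trace(L) = -16, matching the sum of degrees. The eigenvalues sum to 16, which equals trace(L) = 2|E|.

x^8 - 16x^7 + 104x^6 - 352x^5 + 660x^4 - 672x^3 + 336x^2 - 64x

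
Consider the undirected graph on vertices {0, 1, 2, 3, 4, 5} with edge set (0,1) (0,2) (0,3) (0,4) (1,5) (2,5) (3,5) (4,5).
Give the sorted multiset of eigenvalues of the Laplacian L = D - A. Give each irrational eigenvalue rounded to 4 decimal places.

Each diagonal entry of L is the vertex degree and each off-diagonal entry is -1 where an edge is present, 0 otherwise; in the order [0, 1, 2, 3, 4, 5] the diagonal is [4, 2, 2, 2, 2, 4]. L is symmetric positive semidefinite, so every eigenvalue is real and nonnegative. The single zero eigenvalue shows the graph is connected.

[0, 2, 2, 2, 4, 6]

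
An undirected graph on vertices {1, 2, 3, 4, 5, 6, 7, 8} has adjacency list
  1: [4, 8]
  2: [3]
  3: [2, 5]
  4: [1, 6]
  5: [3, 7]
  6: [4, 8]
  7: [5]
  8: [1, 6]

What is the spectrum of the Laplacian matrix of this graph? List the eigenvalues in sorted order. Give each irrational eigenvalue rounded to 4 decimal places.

Each diagonal entry of L is the vertex degree and each off-diagonal entry is -1 where an edge is present, 0 otherwise; in the order [1, 2, 3, 4, 5, 6, 7, 8] the diagonal is [2, 1, 2, 2, 2, 2, 1, 2]. L is symmetric positive semidefinite, so every eigenvalue is real and nonnegative. The 2 zero eigenvalues correspond to the 2 connected components. There are 2 zeros in the spectrum, matching the 2 components.

[0, 0, 0.5858, 2, 2, 2, 3.4142, 4]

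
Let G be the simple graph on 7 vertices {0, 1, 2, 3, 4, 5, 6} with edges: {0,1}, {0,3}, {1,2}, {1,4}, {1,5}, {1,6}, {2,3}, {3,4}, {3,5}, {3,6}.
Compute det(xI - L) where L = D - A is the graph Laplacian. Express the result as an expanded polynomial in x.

x^7 - 20x^6 + 155x^5 - 600x^4 + 1240x^3 - 1312x^2 + 560x

Each diagonal entry of L is the vertex degree and each off-diagonal entry is -1 where an edge is present, 0 otherwise; in the order [0, 1, 2, 3, 4, 5, 6] the diagonal is [2, 5, 2, 5, 2, 2, 2]. L has integer entries, so p(x) = det(xI - L) has integer coefficients. Expanding the determinant yields x^7 - 20x^6 + 155x^5 - 600x^4 + 1240x^3 - 1312x^2 + 560x. The constant term is 0 because L is singular (the all-ones vector lies in its kernel). The eigenvalues sum to 20, which equals trace(L) = 2|E|.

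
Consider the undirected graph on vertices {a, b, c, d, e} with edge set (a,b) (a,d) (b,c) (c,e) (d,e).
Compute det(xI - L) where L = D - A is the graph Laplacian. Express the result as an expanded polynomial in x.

x^5 - 10x^4 + 35x^3 - 50x^2 + 25x

Reading degrees in the order [a, b, c, d, e] gives [2, 2, 2, 2, 2]; set D = diag(2, 2, 2, 2, 2) and form L = D - A. Computing det(xI - L) by cofactor expansion (or equivalently via sum-over-permutations) gives x^5 - 10x^4 + 35x^3 - 50x^2 + 25x. Since p(0) = det(-L) = 0, x divides p(x). By the matrix-tree theorem the graph has (1/5) * product of the nonzero eigenvalues = 5 spanning trees. The eigenvalues sum to 10, which equals trace(L) = 2|E|.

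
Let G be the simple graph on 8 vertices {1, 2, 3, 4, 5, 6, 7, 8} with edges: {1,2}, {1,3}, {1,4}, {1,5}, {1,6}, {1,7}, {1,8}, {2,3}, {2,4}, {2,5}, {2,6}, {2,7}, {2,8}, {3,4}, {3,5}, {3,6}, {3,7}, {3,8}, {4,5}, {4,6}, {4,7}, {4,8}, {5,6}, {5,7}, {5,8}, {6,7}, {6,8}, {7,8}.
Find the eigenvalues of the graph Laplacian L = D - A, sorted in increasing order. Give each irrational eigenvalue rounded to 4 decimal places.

[0, 8, 8, 8, 8, 8, 8, 8]

Each diagonal entry of L is the vertex degree and each off-diagonal entry is -1 where an edge is present, 0 otherwise; in the order [1, 2, 3, 4, 5, 6, 7, 8] the diagonal is [7, 7, 7, 7, 7, 7, 7, 7]. Diagonalising L (or applying a numerical eigensolver to the 8x8 matrix) gives the spectrum above. The eigenvalues sum to 56, which equals trace(L) = 2|E|. There is one zero in the spectrum, matching the 1 component.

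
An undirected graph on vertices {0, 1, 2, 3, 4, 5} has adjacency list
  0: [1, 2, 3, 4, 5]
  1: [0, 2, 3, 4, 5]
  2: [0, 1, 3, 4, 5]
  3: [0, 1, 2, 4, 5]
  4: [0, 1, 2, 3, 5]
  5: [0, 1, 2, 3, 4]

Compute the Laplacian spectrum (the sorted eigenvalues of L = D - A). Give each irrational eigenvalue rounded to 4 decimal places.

Each diagonal entry of L is the vertex degree and each off-diagonal entry is -1 where an edge is present, 0 otherwise; in the order [0, 1, 2, 3, 4, 5] the diagonal is [5, 5, 5, 5, 5, 5]. Diagonalising L (or applying a numerical eigensolver to the 6x6 matrix) gives the spectrum above. The single zero eigenvalue shows the graph is connected. There is one zero in the spectrum, matching the 1 component. The eigenvalues sum to 30, which equals trace(L) = 2|E|.

[0, 6, 6, 6, 6, 6]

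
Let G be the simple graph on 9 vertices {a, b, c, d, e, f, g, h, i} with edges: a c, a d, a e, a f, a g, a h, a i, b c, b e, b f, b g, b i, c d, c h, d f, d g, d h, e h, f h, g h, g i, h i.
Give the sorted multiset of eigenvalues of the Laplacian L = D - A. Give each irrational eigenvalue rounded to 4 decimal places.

[0, 2.9234, 3.4368, 4, 4.6921, 5.4533, 6.7856, 8, 8.7089]

Reading degrees in the order [a, b, c, d, e, f, g, h, i] gives [7, 5, 4, 5, 3, 4, 5, 7, 4]; set D = diag(7, 5, 4, 5, 3, 4, 5, 7, 4) and form L = D - A. The multiplicity of 0 as a Laplacian eigenvalue equals the number of connected components. The single zero eigenvalue shows the graph is connected.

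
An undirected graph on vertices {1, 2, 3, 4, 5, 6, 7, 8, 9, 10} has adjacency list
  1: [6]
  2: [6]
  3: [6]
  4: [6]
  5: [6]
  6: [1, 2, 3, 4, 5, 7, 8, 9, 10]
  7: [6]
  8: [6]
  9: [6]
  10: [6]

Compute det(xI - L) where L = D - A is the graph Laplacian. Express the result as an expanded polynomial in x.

Each diagonal entry of L is the vertex degree and each off-diagonal entry is -1 where an edge is present, 0 otherwise; in the order [1, 2, 3, 4, 5, 6, 7, 8, 9, 10] the diagonal is [1, 1, 1, 1, 1, 9, 1, 1, 1, 1]. The eigenvalues of L are [0, 1, 1, 1, 1, 1, 1, 1, 1, 10]; the characteristic polynomial is the product of (x - lambda_i), which multiplies out to x^10 - 18x^9 + 108x^8 - 336x^7 + 630x^6 - 756x^5 + 588x^4 - 288x^3 + 81x^2 - 10x. Since p(0) = det(-L) = 0, x divides p(x). The largest eigenvalue, 10, is at most the vertex count 10.

x^10 - 18x^9 + 108x^8 - 336x^7 + 630x^6 - 756x^5 + 588x^4 - 288x^3 + 81x^2 - 10x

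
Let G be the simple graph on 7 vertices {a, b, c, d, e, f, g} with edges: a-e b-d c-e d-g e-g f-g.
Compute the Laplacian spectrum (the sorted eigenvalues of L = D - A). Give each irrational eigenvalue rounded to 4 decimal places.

With the vertex order [a, b, c, d, e, f, g], the degrees are [1, 1, 1, 2, 3, 1, 3], giving D = diag(1, 1, 1, 2, 3, 1, 3) and L = D - A. Since every row of L sums to 0, the all-ones vector is in the kernel and 0 is an eigenvalue. The single zero eigenvalue shows the graph is connected. By the matrix-tree theorem the graph has (1/7) * product of the nonzero eigenvalues = 1 spanning tree.

[0, 0.3217, 0.6802, 1, 2.1397, 3.2297, 4.6287]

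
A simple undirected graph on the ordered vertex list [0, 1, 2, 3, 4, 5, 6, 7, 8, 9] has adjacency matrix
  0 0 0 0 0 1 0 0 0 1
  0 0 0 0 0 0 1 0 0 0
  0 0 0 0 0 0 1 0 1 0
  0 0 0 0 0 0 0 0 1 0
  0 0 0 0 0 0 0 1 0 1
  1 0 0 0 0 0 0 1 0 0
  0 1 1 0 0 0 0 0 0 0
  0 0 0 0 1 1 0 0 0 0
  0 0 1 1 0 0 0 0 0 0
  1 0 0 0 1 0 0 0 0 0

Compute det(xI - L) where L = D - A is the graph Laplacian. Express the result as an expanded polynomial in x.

With the vertex order [0, 1, 2, 3, 4, 5, 6, 7, 8, 9], the degrees are [2, 1, 2, 1, 2, 2, 2, 2, 2, 2], giving D = diag(2, 1, 2, 1, 2, 2, 2, 2, 2, 2) and L = D - A. L has integer entries, so p(x) = det(xI - L) has integer coefficients. Expanding the determinant yields x^10 - 18x^9 + 136x^8 - 560x^7 + 1365x^6 - 2000x^5 + 1700x^4 - 750x^3 + 125x^2. Since p(0) = det(-L) = 0, x divides p(x). The largest eigenvalue, 3.6180, is at most the vertex count 10.

x^10 - 18x^9 + 136x^8 - 560x^7 + 1365x^6 - 2000x^5 + 1700x^4 - 750x^3 + 125x^2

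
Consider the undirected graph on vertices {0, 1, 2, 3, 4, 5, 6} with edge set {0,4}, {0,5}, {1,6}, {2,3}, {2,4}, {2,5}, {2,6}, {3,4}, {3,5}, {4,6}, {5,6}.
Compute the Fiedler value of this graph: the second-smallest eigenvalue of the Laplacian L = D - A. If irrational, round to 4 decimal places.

Each diagonal entry of L is the vertex degree and each off-diagonal entry is -1 where an edge is present, 0 otherwise; in the order [0, 1, 2, 3, 4, 5, 6] the diagonal is [2, 1, 4, 3, 4, 4, 4]. Computing the eigenvalues of L and sorting gives [0, 0.8563, 2.0786, 3.6364, 4, 5.2589, 6.1698]. The Fiedler value lambda_2 = 0.8563 is strictly positive, so the graph is connected. By the matrix-tree theorem the graph has (1/7) * product of the nonzero eigenvalues = 120 spanning trees.

0.8563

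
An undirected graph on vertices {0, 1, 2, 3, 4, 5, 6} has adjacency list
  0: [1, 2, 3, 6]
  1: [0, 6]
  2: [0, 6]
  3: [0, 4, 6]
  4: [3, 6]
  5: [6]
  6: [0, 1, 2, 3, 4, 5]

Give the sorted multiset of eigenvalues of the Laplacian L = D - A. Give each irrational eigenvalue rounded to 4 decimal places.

Reading degrees in the order [0, 1, 2, 3, 4, 5, 6] gives [4, 2, 2, 3, 2, 1, 6]; set D = diag(4, 2, 2, 3, 2, 1, 6) and form L = D - A. Since every row of L sums to 0, the all-ones vector is in the kernel and 0 is an eigenvalue. The eigenvalues sum to 20, which equals trace(L) = 2|E|.

[0, 1, 1.5188, 2, 3.3111, 5.1701, 7]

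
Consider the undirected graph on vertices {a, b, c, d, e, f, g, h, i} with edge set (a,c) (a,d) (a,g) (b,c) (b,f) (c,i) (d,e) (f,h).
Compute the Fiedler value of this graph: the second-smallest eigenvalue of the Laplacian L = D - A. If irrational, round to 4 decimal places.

Each diagonal entry of L is the vertex degree and each off-diagonal entry is -1 where an edge is present, 0 otherwise; in the order [a, b, c, d, e, f, g, h, i] the diagonal is [3, 2, 3, 2, 1, 2, 1, 1, 1]. Computing the eigenvalues of L and sorting gives [0, 0.1862, 0.4822, 0.7043, 1.4073, 2.1338, 2.8532, 3.5372, 4.6958]. The Fiedler value lambda_2 = 0.1862 is strictly positive, so the graph is connected. There is one zero in the spectrum, matching the 1 component. By the matrix-tree theorem the graph has (1/9) * product of the nonzero eigenvalues = 1 spanning tree.

0.1862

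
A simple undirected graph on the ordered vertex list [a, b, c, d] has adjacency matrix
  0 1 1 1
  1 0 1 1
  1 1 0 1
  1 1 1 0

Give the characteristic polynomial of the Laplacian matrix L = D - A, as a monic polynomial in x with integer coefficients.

Each diagonal entry of L is the vertex degree and each off-diagonal entry is -1 where an edge is present, 0 otherwise; in the order [a, b, c, d] the diagonal is [3, 3, 3, 3]. Computing det(xI - L) by cofactor expansion (or equivalently via sum-over-permutations) gives x^4 - 12x^3 + 48x^2 - 64x. The constant term is 0 because L is singular (the all-ones vector lies in its kernel). There is one zero in the spectrum, matching the 1 component.

x^4 - 12x^3 + 48x^2 - 64x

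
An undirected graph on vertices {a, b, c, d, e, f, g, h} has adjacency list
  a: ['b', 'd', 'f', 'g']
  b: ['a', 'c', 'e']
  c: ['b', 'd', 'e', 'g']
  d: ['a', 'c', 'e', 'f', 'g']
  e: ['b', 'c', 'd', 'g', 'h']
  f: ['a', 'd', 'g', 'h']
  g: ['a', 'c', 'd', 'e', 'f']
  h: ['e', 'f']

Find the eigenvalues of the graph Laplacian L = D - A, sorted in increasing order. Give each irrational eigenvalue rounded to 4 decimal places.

Reading degrees in the order [a, b, c, d, e, f, g, h] gives [4, 3, 4, 5, 5, 4, 5, 2]; set D = diag(4, 3, 4, 5, 5, 4, 5, 2) and form L = D - A. The multiplicity of 0 as a Laplacian eigenvalue equals the number of connected components. By the matrix-tree theorem the graph has (1/8) * product of the nonzero eigenvalues = 2712 spanning trees. There is one zero in the spectrum, matching the 1 component.

[0, 1.7714, 2.7546, 3.5478, 5.2930, 5.6559, 6, 6.9772]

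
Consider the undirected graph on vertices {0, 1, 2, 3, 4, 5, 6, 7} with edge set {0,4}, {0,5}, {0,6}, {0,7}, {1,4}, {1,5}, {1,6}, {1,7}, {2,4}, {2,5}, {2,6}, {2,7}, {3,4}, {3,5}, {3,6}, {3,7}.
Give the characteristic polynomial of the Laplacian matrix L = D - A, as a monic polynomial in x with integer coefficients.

With the vertex order [0, 1, 2, 3, 4, 5, 6, 7], the degrees are [4, 4, 4, 4, 4, 4, 4, 4], giving D = diag(4, 4, 4, 4, 4, 4, 4, 4) and L = D - A. L has integer entries, so p(x) = det(xI - L) has integer coefficients. Expanding the determinant yields x^8 - 32x^7 + 432x^6 - 3200x^5 + 14080x^4 - 36864x^3 + 53248x^2 - 32768x. The coefficient of x^7 equals -trace(L) = -32, matching the sum of degrees. The eigenvalues sum to 32, which equals trace(L) = 2|E|.

x^8 - 32x^7 + 432x^6 - 3200x^5 + 14080x^4 - 36864x^3 + 53248x^2 - 32768x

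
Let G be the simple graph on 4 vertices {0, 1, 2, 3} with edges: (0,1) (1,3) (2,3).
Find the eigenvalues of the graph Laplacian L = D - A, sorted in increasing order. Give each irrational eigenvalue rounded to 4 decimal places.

With the vertex order [0, 1, 2, 3], the degrees are [1, 2, 1, 2], giving D = diag(1, 2, 1, 2) and L = D - A. Since every row of L sums to 0, the all-ones vector is in the kernel and 0 is an eigenvalue.

[0, 0.5858, 2, 3.4142]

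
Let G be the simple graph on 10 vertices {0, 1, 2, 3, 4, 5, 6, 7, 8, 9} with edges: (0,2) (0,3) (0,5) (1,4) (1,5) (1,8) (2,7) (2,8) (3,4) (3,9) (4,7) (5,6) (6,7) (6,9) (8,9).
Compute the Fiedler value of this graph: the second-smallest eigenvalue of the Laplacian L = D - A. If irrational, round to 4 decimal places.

Each diagonal entry of L is the vertex degree and each off-diagonal entry is -1 where an edge is present, 0 otherwise; in the order [0, 1, 2, 3, 4, 5, 6, 7, 8, 9] the diagonal is [3, 3, 3, 3, 3, 3, 3, 3, 3, 3]. Computing the eigenvalues of L and sorting gives [0, 2, 2, 2, 2, 2, 5, 5, 5, 5]. The Fiedler value lambda_2 = 2 is strictly positive, so the graph is connected. By the matrix-tree theorem the graph has (1/10) * product of the nonzero eigenvalues = 2000 spanning trees.

2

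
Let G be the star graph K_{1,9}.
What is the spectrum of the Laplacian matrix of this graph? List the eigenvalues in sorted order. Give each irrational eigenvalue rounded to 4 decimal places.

[0, 1, 1, 1, 1, 1, 1, 1, 1, 10]

The graph has 10 vertices and degree multiset [9, 1, 1, 1, 1, 1, 1, 1, 1, 1]; D is the diagonal matrix of degrees and L = D - A. L is symmetric positive semidefinite, so every eigenvalue is real and nonnegative. The single zero eigenvalue shows the graph is connected.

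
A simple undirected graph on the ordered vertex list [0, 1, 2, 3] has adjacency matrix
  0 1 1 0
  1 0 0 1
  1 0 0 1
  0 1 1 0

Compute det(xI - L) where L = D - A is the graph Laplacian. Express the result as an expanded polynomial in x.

x^4 - 8x^3 + 20x^2 - 16x

With the vertex order [0, 1, 2, 3], the degrees are [2, 2, 2, 2], giving D = diag(2, 2, 2, 2) and L = D - A. The eigenvalues of L are [0, 2, 2, 4]; the characteristic polynomial is the product of (x - lambda_i), which multiplies out to x^4 - 8x^3 + 20x^2 - 16x. The constant term is 0 because L is singular (the all-ones vector lies in its kernel). There is one zero in the spectrum, matching the 1 component. The eigenvalues sum to 8, which equals trace(L) = 2|E|.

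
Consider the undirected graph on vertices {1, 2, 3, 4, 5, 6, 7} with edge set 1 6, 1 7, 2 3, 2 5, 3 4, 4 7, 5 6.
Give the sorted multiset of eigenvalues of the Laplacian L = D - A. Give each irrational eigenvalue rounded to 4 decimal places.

[0, 0.7530, 0.7530, 2.4450, 2.4450, 3.8019, 3.8019]

Each diagonal entry of L is the vertex degree and each off-diagonal entry is -1 where an edge is present, 0 otherwise; in the order [1, 2, 3, 4, 5, 6, 7] the diagonal is [2, 2, 2, 2, 2, 2, 2]. The multiplicity of 0 as a Laplacian eigenvalue equals the number of connected components. The single zero eigenvalue shows the graph is connected. The largest eigenvalue, 3.8019, is at most the vertex count 7.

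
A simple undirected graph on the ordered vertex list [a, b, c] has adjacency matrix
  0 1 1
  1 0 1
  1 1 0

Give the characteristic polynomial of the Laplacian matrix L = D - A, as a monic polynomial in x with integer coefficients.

x^3 - 6x^2 + 9x

Each diagonal entry of L is the vertex degree and each off-diagonal entry is -1 where an edge is present, 0 otherwise; in the order [a, b, c] the diagonal is [2, 2, 2]. Computing det(xI - L) by cofactor expansion (or equivalently via sum-over-permutations) gives x^3 - 6x^2 + 9x. The coefficient of x^2 equals -trace(L) = -6, matching the sum of degrees. There is one zero in the spectrum, matching the 1 component.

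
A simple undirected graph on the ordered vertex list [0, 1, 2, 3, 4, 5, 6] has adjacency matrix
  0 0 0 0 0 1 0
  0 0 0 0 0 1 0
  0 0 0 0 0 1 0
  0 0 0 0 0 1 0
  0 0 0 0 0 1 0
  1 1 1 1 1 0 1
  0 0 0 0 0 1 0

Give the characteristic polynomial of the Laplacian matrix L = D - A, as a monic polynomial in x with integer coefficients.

With the vertex order [0, 1, 2, 3, 4, 5, 6], the degrees are [1, 1, 1, 1, 1, 6, 1], giving D = diag(1, 1, 1, 1, 1, 6, 1) and L = D - A. Computing det(xI - L) by cofactor expansion (or equivalently via sum-over-permutations) gives x^7 - 12x^6 + 45x^5 - 80x^4 + 75x^3 - 36x^2 + 7x. The constant term is 0 because L is singular (the all-ones vector lies in its kernel). The eigenvalues sum to 12, which equals trace(L) = 2|E|.

x^7 - 12x^6 + 45x^5 - 80x^4 + 75x^3 - 36x^2 + 7x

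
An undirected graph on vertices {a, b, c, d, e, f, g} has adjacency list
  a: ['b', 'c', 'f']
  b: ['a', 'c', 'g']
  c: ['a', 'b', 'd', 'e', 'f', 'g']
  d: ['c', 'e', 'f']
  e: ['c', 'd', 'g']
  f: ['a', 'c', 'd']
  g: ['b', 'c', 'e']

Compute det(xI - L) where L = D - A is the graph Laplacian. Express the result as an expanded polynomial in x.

x^7 - 24x^6 + 231x^5 - 1140x^4 + 3036x^3 - 4128x^2 + 2240x

Reading degrees in the order [a, b, c, d, e, f, g] gives [3, 3, 6, 3, 3, 3, 3]; set D = diag(3, 3, 6, 3, 3, 3, 3) and form L = D - A. The eigenvalues of L are [0, 2, 2, 4, 4, 5, 7]; the characteristic polynomial is the product of (x - lambda_i), which multiplies out to x^7 - 24x^6 + 231x^5 - 1140x^4 + 3036x^3 - 4128x^2 + 2240x. Since p(0) = det(-L) = 0, x divides p(x).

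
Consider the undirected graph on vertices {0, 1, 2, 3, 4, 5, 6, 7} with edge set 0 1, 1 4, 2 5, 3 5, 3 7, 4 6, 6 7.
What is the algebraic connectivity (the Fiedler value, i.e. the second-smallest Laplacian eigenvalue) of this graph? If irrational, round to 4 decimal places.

With the vertex order [0, 1, 2, 3, 4, 5, 6, 7], the degrees are [1, 2, 1, 2, 2, 2, 2, 2], giving D = diag(1, 2, 1, 2, 2, 2, 2, 2) and L = D - A. The smallest Laplacian eigenvalue is always 0. The next one, lambda_2 = 0.1522, measures how hard the graph is to disconnect: larger values mean better connectivity. There is one zero in the spectrum, matching the 1 component. The largest eigenvalue, 3.8478, is at most the vertex count 8.

0.1522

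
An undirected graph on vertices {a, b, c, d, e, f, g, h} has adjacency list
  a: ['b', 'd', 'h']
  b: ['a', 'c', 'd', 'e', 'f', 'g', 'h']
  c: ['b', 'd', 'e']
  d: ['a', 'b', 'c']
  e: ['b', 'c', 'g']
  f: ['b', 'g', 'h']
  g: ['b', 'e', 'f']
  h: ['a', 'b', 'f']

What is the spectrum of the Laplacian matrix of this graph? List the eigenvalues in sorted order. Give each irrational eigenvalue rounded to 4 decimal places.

With the vertex order [a, b, c, d, e, f, g, h], the degrees are [3, 7, 3, 3, 3, 3, 3, 3], giving D = diag(3, 7, 3, 3, 3, 3, 3, 3) and L = D - A. L is symmetric positive semidefinite, so every eigenvalue is real and nonnegative. The largest eigenvalue, 8, is at most the vertex count 8.

[0, 1.7530, 1.7530, 3.4450, 3.4450, 4.8019, 4.8019, 8]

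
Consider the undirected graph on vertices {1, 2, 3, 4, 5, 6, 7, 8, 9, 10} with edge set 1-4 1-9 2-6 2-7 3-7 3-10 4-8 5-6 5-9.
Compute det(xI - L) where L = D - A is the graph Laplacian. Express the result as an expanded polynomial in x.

Reading degrees in the order [1, 2, 3, 4, 5, 6, 7, 8, 9, 10] gives [2, 2, 2, 2, 2, 2, 2, 1, 2, 1]; set D = diag(2, 2, 2, 2, 2, 2, 2, 1, 2, 1) and form L = D - A. Computing det(xI - L) by cofactor expansion (or equivalently via sum-over-permutations) gives x^10 - 18x^9 + 136x^8 - 560x^7 + 1365x^6 - 2002x^5 + 1716x^4 - 792x^3 + 165x^2 - 10x. The coefficient of x^9 equals -trace(L) = -18, matching the sum of degrees. The largest eigenvalue, 3.9021, is at most the vertex count 10.

x^10 - 18x^9 + 136x^8 - 560x^7 + 1365x^6 - 2002x^5 + 1716x^4 - 792x^3 + 165x^2 - 10x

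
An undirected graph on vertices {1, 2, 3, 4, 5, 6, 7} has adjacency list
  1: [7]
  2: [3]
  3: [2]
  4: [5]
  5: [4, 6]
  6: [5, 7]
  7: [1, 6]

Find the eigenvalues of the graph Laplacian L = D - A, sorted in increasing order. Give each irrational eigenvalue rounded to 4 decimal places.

[0, 0, 0.3820, 1.3820, 2, 2.6180, 3.6180]

Reading degrees in the order [1, 2, 3, 4, 5, 6, 7] gives [1, 1, 1, 1, 2, 2, 2]; set D = diag(1, 1, 1, 1, 2, 2, 2) and form L = D - A. Since every row of L sums to 0, the all-ones vector is in the kernel and 0 is an eigenvalue. The 2 zero eigenvalues correspond to the 2 connected components. There are 2 zeros in the spectrum, matching the 2 components.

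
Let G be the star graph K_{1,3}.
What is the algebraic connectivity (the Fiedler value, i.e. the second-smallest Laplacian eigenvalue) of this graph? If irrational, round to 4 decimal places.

1

The graph has 4 vertices and degree multiset [3, 1, 1, 1]; D is the diagonal matrix of degrees and L = D - A. Computing the eigenvalues of L and sorting gives [0, 1, 1, 4]. The Fiedler value lambda_2 = 1 is strictly positive, so the graph is connected. The eigenvalues sum to 6, which equals trace(L) = 2|E|.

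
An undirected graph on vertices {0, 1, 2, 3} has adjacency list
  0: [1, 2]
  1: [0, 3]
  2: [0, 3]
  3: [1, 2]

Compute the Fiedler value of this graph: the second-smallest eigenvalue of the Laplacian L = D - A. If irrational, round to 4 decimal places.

Reading degrees in the order [0, 1, 2, 3] gives [2, 2, 2, 2]; set D = diag(2, 2, 2, 2) and form L = D - A. The sorted Laplacian eigenvalues are [0, 2, 2, 4]; the algebraic connectivity is the second entry, 2. The largest eigenvalue, 4, is at most the vertex count 4.

2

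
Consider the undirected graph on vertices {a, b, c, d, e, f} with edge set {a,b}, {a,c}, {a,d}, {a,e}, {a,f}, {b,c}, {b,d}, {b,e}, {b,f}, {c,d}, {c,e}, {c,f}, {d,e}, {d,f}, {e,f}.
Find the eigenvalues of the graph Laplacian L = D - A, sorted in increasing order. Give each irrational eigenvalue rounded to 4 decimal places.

Each diagonal entry of L is the vertex degree and each off-diagonal entry is -1 where an edge is present, 0 otherwise; in the order [a, b, c, d, e, f] the diagonal is [5, 5, 5, 5, 5, 5]. Diagonalising L (or applying a numerical eigensolver to the 6x6 matrix) gives the spectrum above. The single zero eigenvalue shows the graph is connected. There is one zero in the spectrum, matching the 1 component.

[0, 6, 6, 6, 6, 6]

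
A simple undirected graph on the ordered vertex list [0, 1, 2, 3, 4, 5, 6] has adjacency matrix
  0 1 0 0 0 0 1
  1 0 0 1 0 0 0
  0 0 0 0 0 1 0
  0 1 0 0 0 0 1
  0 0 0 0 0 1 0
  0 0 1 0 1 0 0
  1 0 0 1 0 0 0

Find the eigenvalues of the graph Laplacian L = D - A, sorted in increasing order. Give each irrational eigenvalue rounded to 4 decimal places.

Each diagonal entry of L is the vertex degree and each off-diagonal entry is -1 where an edge is present, 0 otherwise; in the order [0, 1, 2, 3, 4, 5, 6] the diagonal is [2, 2, 1, 2, 1, 2, 2]. The multiplicity of 0 as a Laplacian eigenvalue equals the number of connected components. The 2 zero eigenvalues correspond to the 2 connected components. The eigenvalues sum to 12, which equals trace(L) = 2|E|.

[0, 0, 1, 2, 2, 3, 4]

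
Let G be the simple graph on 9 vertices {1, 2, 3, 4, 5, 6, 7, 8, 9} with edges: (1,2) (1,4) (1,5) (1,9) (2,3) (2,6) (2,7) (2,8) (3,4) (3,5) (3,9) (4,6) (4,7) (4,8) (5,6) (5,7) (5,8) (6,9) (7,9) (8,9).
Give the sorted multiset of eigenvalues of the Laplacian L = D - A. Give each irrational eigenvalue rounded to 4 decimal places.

[0, 4, 4, 4, 4, 5, 5, 5, 9]

Reading degrees in the order [1, 2, 3, 4, 5, 6, 7, 8, 9] gives [4, 5, 4, 5, 5, 4, 4, 4, 5]; set D = diag(4, 5, 4, 5, 5, 4, 4, 4, 5) and form L = D - A. Diagonalising L (or applying a numerical eigensolver to the 9x9 matrix) gives the spectrum above.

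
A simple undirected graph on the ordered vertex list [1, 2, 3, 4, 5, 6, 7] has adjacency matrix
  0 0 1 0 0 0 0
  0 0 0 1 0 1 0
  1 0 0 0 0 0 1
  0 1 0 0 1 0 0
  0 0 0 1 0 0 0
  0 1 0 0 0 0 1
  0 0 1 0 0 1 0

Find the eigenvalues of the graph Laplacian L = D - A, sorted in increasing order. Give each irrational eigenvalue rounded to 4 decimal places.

[0, 0.1981, 0.7530, 1.5550, 2.4450, 3.2470, 3.8019]

With the vertex order [1, 2, 3, 4, 5, 6, 7], the degrees are [1, 2, 2, 2, 1, 2, 2], giving D = diag(1, 2, 2, 2, 1, 2, 2) and L = D - A. Diagonalising L (or applying a numerical eigensolver to the 7x7 matrix) gives the spectrum above. The single zero eigenvalue shows the graph is connected. By the matrix-tree theorem the graph has (1/7) * product of the nonzero eigenvalues = 1 spanning tree.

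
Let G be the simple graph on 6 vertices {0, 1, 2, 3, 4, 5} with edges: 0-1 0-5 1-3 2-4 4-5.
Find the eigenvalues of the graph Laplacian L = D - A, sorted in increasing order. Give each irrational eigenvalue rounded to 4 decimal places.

Each diagonal entry of L is the vertex degree and each off-diagonal entry is -1 where an edge is present, 0 otherwise; in the order [0, 1, 2, 3, 4, 5] the diagonal is [2, 2, 1, 1, 2, 2]. L is symmetric positive semidefinite, so every eigenvalue is real and nonnegative. The single zero eigenvalue shows the graph is connected. The eigenvalues sum to 10, which equals trace(L) = 2|E|.

[0, 0.2679, 1, 2, 3, 3.7321]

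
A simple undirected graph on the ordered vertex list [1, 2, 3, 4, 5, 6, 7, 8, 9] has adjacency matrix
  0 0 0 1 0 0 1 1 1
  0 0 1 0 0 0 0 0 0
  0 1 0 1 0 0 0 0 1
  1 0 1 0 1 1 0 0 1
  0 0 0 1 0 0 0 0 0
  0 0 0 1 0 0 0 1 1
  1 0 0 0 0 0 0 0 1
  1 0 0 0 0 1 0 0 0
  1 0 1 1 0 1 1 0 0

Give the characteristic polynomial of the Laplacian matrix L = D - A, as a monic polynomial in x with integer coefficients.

Reading degrees in the order [1, 2, 3, 4, 5, 6, 7, 8, 9] gives [4, 1, 3, 5, 1, 3, 2, 2, 5]; set D = diag(4, 1, 3, 5, 1, 3, 2, 2, 5) and form L = D - A. L has integer entries, so p(x) = det(xI - L) has integer coefficients. Expanding the determinant yields x^9 - 26x^8 + 278x^7 - 1584x^6 + 5215x^5 - 10060x^4 + 10990x^3 - 6164x^2 + 1359x. The constant term is 0 because L is singular (the all-ones vector lies in its kernel). By the matrix-tree theorem the graph has (1/9) * product of the nonzero eigenvalues = 151 spanning trees. The largest eigenvalue, 6.4244, is at most the vertex count 9.

x^9 - 26x^8 + 278x^7 - 1584x^6 + 5215x^5 - 10060x^4 + 10990x^3 - 6164x^2 + 1359x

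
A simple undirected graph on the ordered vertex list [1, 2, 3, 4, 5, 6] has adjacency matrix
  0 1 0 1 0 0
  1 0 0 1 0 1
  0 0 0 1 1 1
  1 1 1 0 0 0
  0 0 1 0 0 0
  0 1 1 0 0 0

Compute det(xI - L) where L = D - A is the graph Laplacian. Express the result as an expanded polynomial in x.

x^6 - 14x^5 + 73x^4 - 174x^3 + 184x^2 - 66x

With the vertex order [1, 2, 3, 4, 5, 6], the degrees are [2, 3, 3, 3, 1, 2], giving D = diag(2, 3, 3, 3, 1, 2) and L = D - A. L has integer entries, so p(x) = det(xI - L) has integer coefficients. Expanding the determinant yields x^6 - 14x^5 + 73x^4 - 174x^3 + 184x^2 - 66x. The constant term is 0 because L is singular (the all-ones vector lies in its kernel). By the matrix-tree theorem the graph has (1/6) * product of the nonzero eigenvalues = 11 spanning trees. The largest eigenvalue, 4.8912, is at most the vertex count 6.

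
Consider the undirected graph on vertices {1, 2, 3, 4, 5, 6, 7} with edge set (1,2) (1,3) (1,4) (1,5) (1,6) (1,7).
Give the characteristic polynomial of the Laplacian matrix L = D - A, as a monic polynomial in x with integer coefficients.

x^7 - 12x^6 + 45x^5 - 80x^4 + 75x^3 - 36x^2 + 7x

Each diagonal entry of L is the vertex degree and each off-diagonal entry is -1 where an edge is present, 0 otherwise; in the order [1, 2, 3, 4, 5, 6, 7] the diagonal is [6, 1, 1, 1, 1, 1, 1]. Computing det(xI - L) by cofactor expansion (or equivalently via sum-over-permutations) gives x^7 - 12x^6 + 45x^5 - 80x^4 + 75x^3 - 36x^2 + 7x. The coefficient of x^6 equals -trace(L) = -12, matching the sum of degrees.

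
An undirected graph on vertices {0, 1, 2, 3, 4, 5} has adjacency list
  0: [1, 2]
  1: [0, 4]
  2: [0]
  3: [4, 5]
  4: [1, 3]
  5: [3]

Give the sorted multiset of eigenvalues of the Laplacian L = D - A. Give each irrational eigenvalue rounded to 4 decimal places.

With the vertex order [0, 1, 2, 3, 4, 5], the degrees are [2, 2, 1, 2, 2, 1], giving D = diag(2, 2, 1, 2, 2, 1) and L = D - A. Diagonalising L (or applying a numerical eigensolver to the 6x6 matrix) gives the spectrum above. The single zero eigenvalue shows the graph is connected. The largest eigenvalue, 3.7321, is at most the vertex count 6. The eigenvalues sum to 10, which equals trace(L) = 2|E|.

[0, 0.2679, 1, 2, 3, 3.7321]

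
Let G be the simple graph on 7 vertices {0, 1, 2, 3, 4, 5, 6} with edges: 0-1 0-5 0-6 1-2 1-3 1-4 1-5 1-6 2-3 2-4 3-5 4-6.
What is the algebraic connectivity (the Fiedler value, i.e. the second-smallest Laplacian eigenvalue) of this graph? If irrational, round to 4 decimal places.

Reading degrees in the order [0, 1, 2, 3, 4, 5, 6] gives [3, 6, 3, 3, 3, 3, 3]; set D = diag(3, 6, 3, 3, 3, 3, 3) and form L = D - A. Computing the eigenvalues of L and sorting gives [0, 2, 2, 4, 4, 5, 7]. The Fiedler value lambda_2 = 2 is strictly positive, so the graph is connected. The eigenvalues sum to 24, which equals trace(L) = 2|E|. The largest eigenvalue, 7, is at most the vertex count 7.

2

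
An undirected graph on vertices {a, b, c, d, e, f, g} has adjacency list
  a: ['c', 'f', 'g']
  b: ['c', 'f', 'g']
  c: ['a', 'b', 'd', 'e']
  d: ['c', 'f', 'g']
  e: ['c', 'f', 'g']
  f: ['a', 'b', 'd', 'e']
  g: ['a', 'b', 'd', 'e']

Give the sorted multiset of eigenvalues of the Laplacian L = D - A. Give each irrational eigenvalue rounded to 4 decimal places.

[0, 3, 3, 3, 4, 4, 7]

Each diagonal entry of L is the vertex degree and each off-diagonal entry is -1 where an edge is present, 0 otherwise; in the order [a, b, c, d, e, f, g] the diagonal is [3, 3, 4, 3, 3, 4, 4]. Diagonalising L (or applying a numerical eigensolver to the 7x7 matrix) gives the spectrum above. There is one zero in the spectrum, matching the 1 component.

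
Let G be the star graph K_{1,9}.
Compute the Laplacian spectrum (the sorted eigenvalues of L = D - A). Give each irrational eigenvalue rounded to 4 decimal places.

The graph has 10 vertices and degree multiset [9, 1, 1, 1, 1, 1, 1, 1, 1, 1]; D is the diagonal matrix of degrees and L = D - A. Diagonalising L (or applying a numerical eigensolver to the 10x10 matrix) gives the spectrum above. The largest eigenvalue, 10, is at most the vertex count 10.

[0, 1, 1, 1, 1, 1, 1, 1, 1, 10]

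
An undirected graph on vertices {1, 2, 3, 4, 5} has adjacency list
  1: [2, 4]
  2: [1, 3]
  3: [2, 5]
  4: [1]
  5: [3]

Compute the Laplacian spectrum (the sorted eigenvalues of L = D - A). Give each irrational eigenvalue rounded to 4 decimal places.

[0, 0.3820, 1.3820, 2.6180, 3.6180]

Reading degrees in the order [1, 2, 3, 4, 5] gives [2, 2, 2, 1, 1]; set D = diag(2, 2, 2, 1, 1) and form L = D - A. Diagonalising L (or applying a numerical eigensolver to the 5x5 matrix) gives the spectrum above. The single zero eigenvalue shows the graph is connected.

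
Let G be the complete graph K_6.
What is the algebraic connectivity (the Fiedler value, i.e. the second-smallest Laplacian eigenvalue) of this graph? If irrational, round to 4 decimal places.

The graph has 6 vertices and degree multiset [5, 5, 5, 5, 5, 5]; D is the diagonal matrix of degrees and L = D - A. The smallest Laplacian eigenvalue is always 0. The next one, lambda_2 = 6, measures how hard the graph is to disconnect: larger values mean better connectivity. There is one zero in the spectrum, matching the 1 component.

6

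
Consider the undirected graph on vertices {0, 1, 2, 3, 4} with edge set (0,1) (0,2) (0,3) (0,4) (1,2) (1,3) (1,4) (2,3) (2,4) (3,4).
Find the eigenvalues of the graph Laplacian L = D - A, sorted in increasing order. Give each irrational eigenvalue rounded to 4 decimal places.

[0, 5, 5, 5, 5]

With the vertex order [0, 1, 2, 3, 4], the degrees are [4, 4, 4, 4, 4], giving D = diag(4, 4, 4, 4, 4) and L = D - A. The multiplicity of 0 as a Laplacian eigenvalue equals the number of connected components. By the matrix-tree theorem the graph has (1/5) * product of the nonzero eigenvalues = 125 spanning trees. There is one zero in the spectrum, matching the 1 component.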